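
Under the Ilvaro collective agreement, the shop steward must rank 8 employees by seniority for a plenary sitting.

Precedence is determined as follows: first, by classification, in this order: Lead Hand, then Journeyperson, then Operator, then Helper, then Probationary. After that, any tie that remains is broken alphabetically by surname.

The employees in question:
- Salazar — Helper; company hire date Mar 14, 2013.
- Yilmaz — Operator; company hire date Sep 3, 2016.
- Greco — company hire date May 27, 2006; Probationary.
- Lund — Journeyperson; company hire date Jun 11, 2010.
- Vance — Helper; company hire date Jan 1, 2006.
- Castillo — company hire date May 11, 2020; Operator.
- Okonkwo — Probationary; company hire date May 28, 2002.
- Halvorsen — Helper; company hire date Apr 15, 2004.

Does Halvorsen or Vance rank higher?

By classification: Lund (Journeyperson); then Castillo and Yilmaz (Operator); then Halvorsen, Salazar and Vance (Helper); then Greco and Okonkwo (Probationary).
Among Castillo and Yilmaz, alphabetically by surname: Castillo before Yilmaz.
Among Halvorsen, Salazar and Vance, alphabetically by surname: Halvorsen before Salazar before Vance.
Among Greco and Okonkwo, alphabetically by surname: Greco before Okonkwo.
So Halvorsen takes precedence.

Halvorsen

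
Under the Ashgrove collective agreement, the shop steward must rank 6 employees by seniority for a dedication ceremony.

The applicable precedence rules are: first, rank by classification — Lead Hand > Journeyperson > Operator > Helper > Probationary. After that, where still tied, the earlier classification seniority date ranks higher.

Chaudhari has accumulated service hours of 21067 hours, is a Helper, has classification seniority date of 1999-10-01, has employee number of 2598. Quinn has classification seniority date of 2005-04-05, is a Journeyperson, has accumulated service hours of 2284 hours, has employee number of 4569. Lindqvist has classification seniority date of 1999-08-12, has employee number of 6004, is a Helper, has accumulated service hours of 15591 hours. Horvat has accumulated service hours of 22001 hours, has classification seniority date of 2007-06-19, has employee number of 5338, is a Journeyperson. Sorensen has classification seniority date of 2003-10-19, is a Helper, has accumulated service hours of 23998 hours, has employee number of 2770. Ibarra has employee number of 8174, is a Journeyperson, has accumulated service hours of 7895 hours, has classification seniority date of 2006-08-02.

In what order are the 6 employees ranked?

Quinn, Ibarra, Horvat, Lindqvist, Chaudhari, Sorensen

By classification: Quinn, Ibarra and Horvat (Journeyperson); then Lindqvist, Chaudhari and Sorensen (Helper).
Among Quinn, Ibarra and Horvat, by classification seniority date (earlier first): Quinn (2005-04-05) before Ibarra (2006-08-02) before Horvat (2007-06-19).
Among Lindqvist, Chaudhari and Sorensen, by classification seniority date (earlier first): Lindqvist (1999-08-12) before Chaudhari (1999-10-01) before Sorensen (2003-10-19).
Full order: Quinn, Ibarra, Horvat, Lindqvist, Chaudhari, Sorensen.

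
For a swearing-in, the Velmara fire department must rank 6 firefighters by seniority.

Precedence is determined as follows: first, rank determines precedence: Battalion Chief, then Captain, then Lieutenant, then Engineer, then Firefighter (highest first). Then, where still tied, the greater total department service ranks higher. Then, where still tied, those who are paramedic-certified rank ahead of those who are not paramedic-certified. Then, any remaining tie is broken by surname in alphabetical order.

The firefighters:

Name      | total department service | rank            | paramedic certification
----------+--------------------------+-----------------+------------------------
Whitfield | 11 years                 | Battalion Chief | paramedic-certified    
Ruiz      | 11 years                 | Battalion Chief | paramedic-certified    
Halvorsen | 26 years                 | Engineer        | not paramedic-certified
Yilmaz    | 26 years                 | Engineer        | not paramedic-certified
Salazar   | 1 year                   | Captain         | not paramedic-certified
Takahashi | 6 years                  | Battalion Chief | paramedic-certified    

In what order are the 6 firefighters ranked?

By rank: Ruiz, Whitfield and Takahashi (Battalion Chief); then Salazar (Captain); then Halvorsen and Yilmaz (Engineer).
Among Ruiz, Whitfield and Takahashi, by total department service (higher first): Ruiz and Whitfield (11 years) before Takahashi (6 years).
Ruiz and Whitfield are each paramedic-certified, so the next rule applies.
Among Ruiz and Whitfield, alphabetically by surname: Ruiz before Whitfield.
Halvorsen and Yilmaz both have total department service 26 years, so the next rule applies.
Halvorsen and Yilmaz are each not paramedic-certified, so the next rule applies.
Among Halvorsen and Yilmaz, alphabetically by surname: Halvorsen before Yilmaz.
Full order: Ruiz, Whitfield, Takahashi, Salazar, Halvorsen, Yilmaz.

Ruiz, Whitfield, Takahashi, Salazar, Halvorsen, Yilmaz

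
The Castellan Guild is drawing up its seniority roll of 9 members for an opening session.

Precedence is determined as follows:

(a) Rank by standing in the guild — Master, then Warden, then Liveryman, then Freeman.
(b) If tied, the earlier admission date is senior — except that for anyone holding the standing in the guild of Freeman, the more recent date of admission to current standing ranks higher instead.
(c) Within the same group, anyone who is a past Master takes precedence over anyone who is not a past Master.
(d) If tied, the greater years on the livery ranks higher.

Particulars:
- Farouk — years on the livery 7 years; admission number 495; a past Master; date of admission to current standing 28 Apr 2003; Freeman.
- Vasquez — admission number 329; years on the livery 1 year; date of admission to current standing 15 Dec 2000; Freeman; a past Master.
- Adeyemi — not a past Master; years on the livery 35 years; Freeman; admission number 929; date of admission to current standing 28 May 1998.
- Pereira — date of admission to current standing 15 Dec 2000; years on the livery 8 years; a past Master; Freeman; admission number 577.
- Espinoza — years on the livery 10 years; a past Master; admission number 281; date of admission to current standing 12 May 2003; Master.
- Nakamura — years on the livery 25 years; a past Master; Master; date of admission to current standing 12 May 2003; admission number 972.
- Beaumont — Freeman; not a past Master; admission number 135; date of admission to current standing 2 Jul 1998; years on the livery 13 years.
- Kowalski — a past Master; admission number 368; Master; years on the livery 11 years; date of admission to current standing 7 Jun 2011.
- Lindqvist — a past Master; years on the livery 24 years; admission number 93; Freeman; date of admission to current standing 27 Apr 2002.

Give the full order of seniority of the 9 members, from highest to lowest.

By standing in the guild: Nakamura, Espinoza and Kowalski (Master); then Farouk, Lindqvist, Pereira, Vasquez, Beaumont and Adeyemi (Freeman).
Among Nakamura, Espinoza and Kowalski, by date of admission to current standing (earlier first): Nakamura and Espinoza (12 May 2003) before Kowalski (7 Jun 2011).
Nakamura and Espinoza are each a past Master, so the next rule applies.
Among Nakamura and Espinoza, by years on the livery (higher first): Nakamura (25 years) before Espinoza (10 years).
Among Farouk, Lindqvist, Pereira, Vasquez, Beaumont and Adeyemi, by date of admission to current standing (later first) (reversed rule for this group): Farouk (28 Apr 2003) before Lindqvist (27 Apr 2002) before Pereira and Vasquez (15 Dec 2000) before Beaumont (2 Jul 1998) before Adeyemi (28 May 1998).
Pereira and Vasquez are each a past Master, so the next rule applies.
Among Pereira and Vasquez, by years on the livery (higher first): Pereira (8 years) before Vasquez (1 year).
Full order: Nakamura, Espinoza, Kowalski, Farouk, Lindqvist, Pereira, Vasquez, Beaumont, Adeyemi.

Nakamura, Espinoza, Kowalski, Farouk, Lindqvist, Pereira, Vasquez, Beaumont, Adeyemi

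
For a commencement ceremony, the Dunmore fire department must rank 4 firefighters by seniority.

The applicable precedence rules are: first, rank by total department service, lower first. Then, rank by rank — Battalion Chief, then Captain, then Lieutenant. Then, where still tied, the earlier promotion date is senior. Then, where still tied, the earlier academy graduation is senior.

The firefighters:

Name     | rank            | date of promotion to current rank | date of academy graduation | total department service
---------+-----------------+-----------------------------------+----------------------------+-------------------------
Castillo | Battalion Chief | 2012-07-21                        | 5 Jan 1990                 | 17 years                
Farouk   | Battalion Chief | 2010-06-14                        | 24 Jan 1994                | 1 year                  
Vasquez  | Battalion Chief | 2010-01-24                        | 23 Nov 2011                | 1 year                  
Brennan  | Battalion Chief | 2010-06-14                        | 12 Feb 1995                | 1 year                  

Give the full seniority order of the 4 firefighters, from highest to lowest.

By total department service (lower first): Vasquez, Farouk and Brennan (each 1 year); then Castillo (17 years).
Vasquez, Farouk and Brennan are each Battalion Chief, so the next rule applies.
Among Vasquez, Farouk and Brennan, by date of promotion to current rank (earlier first): Vasquez (2010-01-24) before Farouk and Brennan (2010-06-14).
Among Farouk and Brennan, by date of academy graduation (earlier first): Farouk (24 Jan 1994) before Brennan (12 Feb 1995).
Full order: Vasquez, Farouk, Brennan, Castillo.

Vasquez, Farouk, Brennan, Castillo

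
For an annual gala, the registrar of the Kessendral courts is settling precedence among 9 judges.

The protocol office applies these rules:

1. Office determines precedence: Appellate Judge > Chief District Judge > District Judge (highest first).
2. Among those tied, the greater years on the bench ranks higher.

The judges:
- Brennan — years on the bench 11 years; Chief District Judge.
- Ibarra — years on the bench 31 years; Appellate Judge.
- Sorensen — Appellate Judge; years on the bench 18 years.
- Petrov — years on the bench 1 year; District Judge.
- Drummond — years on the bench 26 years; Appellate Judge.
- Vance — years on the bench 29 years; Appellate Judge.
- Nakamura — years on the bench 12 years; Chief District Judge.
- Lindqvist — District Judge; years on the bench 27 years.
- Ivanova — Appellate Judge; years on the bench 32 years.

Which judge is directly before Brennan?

By office: Ivanova, Ibarra, Vance, Drummond and Sorensen (Appellate Judge); then Nakamura and Brennan (Chief District Judge); then Lindqvist and Petrov (District Judge).
Among Ivanova, Ibarra, Vance, Drummond and Sorensen, by years on the bench (higher first): Ivanova (32 years) before Ibarra (31 years) before Vance (29 years) before Drummond (26 years) before Sorensen (18 years).
Among Nakamura and Brennan, by years on the bench (higher first): Nakamura (12 years) before Brennan (11 years).
Among Lindqvist and Petrov, by years on the bench (higher first): Lindqvist (27 years) before Petrov (1 year).
Order: Ivanova, Ibarra, Vance, Drummond, Sorensen, Nakamura, Brennan, Lindqvist, Petrov.

Nakamura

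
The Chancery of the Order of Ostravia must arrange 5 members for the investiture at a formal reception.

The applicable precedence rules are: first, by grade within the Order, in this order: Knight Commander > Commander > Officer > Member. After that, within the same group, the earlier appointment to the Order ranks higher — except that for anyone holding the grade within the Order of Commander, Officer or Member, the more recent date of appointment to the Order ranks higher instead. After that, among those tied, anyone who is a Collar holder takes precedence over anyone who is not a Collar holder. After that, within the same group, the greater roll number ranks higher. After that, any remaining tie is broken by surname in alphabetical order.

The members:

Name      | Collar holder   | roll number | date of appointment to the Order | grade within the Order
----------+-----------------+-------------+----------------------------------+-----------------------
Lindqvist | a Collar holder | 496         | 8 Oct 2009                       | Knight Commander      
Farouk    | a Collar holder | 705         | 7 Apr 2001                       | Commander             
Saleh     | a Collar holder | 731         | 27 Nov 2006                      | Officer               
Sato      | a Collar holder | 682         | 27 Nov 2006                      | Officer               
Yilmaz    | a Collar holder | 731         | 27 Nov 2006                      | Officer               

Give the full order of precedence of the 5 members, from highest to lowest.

Lindqvist, Farouk, Saleh, Yilmaz, Sato

By grade within the Order: Lindqvist (Knight Commander); then Farouk (Commander); then Saleh, Yilmaz and Sato (Officer).
Saleh, Yilmaz and Sato all have date of appointment to the Order 27 Nov 2006, so the next rule applies.
Saleh, Yilmaz and Sato are each a Collar holder, so the next rule applies.
Among Saleh, Yilmaz and Sato, by roll number (higher first): Saleh and Yilmaz (731) before Sato (682).
Among Saleh and Yilmaz, alphabetically by surname: Saleh before Yilmaz.
Full order: Lindqvist, Farouk, Saleh, Yilmaz, Sato.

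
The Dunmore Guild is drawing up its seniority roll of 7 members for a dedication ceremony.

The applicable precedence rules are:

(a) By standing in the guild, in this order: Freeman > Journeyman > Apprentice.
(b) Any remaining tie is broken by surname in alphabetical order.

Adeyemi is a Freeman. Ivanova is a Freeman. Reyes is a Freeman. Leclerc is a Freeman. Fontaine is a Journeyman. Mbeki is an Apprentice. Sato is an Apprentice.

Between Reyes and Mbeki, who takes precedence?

By standing in the guild: Adeyemi, Ivanova, Leclerc and Reyes (Freeman); then Fontaine (Journeyman); then Mbeki and Sato (Apprentice).
Among Adeyemi, Ivanova, Leclerc and Reyes, alphabetically by surname: Adeyemi before Ivanova before Leclerc before Reyes.
Among Mbeki and Sato, alphabetically by surname: Mbeki before Sato.
So Reyes takes precedence.

Reyes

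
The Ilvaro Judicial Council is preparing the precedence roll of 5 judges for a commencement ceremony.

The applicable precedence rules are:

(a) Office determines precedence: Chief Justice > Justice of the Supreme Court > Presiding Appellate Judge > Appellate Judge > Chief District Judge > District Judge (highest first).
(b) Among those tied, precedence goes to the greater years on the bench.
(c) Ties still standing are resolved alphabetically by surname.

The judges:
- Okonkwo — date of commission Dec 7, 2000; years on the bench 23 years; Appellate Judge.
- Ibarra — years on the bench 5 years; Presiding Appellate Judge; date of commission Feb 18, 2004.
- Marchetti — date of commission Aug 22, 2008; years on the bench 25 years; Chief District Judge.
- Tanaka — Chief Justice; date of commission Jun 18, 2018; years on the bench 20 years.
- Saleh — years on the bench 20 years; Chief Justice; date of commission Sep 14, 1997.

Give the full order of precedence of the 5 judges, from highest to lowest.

By office: Saleh and Tanaka (Chief Justice); then Ibarra (Presiding Appellate Judge); then Okonkwo (Appellate Judge); then Marchetti (Chief District Judge).
Saleh and Tanaka both have years on the bench 20 years, so the next rule applies.
Among Saleh and Tanaka, alphabetically by surname: Saleh before Tanaka.
Full order: Saleh, Tanaka, Ibarra, Okonkwo, Marchetti.

Saleh, Tanaka, Ibarra, Okonkwo, Marchetti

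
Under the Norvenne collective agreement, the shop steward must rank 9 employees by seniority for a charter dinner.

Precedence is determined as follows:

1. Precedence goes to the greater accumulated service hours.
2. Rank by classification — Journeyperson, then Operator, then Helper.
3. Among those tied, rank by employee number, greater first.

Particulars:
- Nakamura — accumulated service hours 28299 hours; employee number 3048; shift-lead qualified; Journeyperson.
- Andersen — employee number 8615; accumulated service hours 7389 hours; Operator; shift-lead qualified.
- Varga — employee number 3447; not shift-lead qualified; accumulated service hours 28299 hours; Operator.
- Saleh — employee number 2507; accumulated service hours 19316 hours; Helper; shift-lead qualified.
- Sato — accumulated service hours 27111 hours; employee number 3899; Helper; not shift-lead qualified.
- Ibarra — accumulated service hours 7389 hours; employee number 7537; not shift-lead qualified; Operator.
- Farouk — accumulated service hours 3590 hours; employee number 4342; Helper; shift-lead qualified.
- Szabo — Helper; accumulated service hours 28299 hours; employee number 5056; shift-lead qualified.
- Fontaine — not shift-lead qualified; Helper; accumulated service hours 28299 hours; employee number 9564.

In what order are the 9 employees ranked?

By accumulated service hours (higher first): Nakamura, Varga, Fontaine and Szabo (each 28299 hours); then Sato (27111 hours); then Saleh (19316 hours); then Andersen and Ibarra (both 7389 hours); then Farouk (3590 hours).
Among Nakamura, Varga, Fontaine and Szabo, by classification: Nakamura (Journeyperson) before Varga (Operator) before Fontaine and Szabo (Helper).
Among Fontaine and Szabo, by employee number (higher first): Fontaine (9564) before Szabo (5056).
Andersen and Ibarra are each Operator, so the next rule applies.
Among Andersen and Ibarra, by employee number (higher first): Andersen (8615) before Ibarra (7537).
Full order: Nakamura, Varga, Fontaine, Szabo, Sato, Saleh, Andersen, Ibarra, Farouk.

Nakamura, Varga, Fontaine, Szabo, Sato, Saleh, Andersen, Ibarra, Farouk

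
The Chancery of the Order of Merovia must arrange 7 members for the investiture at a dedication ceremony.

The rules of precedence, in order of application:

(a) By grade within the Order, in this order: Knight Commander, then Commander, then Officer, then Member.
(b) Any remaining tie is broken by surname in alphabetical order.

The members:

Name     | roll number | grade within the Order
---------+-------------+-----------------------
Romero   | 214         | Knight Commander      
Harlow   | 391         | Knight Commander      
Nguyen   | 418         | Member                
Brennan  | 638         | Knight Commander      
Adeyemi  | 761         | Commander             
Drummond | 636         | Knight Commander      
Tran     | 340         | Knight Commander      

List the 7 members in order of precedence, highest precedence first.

Brennan, Drummond, Harlow, Romero, Tran, Adeyemi, Nguyen

By grade within the Order: Brennan, Drummond, Harlow, Romero and Tran (Knight Commander); then Adeyemi (Commander); then Nguyen (Member).
Among Brennan, Drummond, Harlow, Romero and Tran, alphabetically by surname: Brennan before Drummond before Harlow before Romero before Tran.
Full order: Brennan, Drummond, Harlow, Romero, Tran, Adeyemi, Nguyen.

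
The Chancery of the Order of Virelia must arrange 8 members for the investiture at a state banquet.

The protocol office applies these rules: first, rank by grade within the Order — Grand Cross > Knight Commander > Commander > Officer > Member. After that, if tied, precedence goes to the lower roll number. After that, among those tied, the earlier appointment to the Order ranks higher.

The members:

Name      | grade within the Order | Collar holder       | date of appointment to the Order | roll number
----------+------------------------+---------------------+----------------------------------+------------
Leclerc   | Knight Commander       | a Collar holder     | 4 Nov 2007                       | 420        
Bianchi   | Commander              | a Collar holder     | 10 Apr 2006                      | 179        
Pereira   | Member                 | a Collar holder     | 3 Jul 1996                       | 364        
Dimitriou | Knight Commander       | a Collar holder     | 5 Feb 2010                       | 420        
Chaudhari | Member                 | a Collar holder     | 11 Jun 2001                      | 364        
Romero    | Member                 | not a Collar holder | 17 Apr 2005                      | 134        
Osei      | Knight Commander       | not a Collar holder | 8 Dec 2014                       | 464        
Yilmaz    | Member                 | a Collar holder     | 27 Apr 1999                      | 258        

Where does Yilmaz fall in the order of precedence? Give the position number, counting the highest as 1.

By grade within the Order: Leclerc, Dimitriou and Osei (Knight Commander); then Bianchi (Commander); then Romero, Yilmaz, Pereira and Chaudhari (Member).
Among Leclerc, Dimitriou and Osei, by roll number (lower first): Leclerc and Dimitriou (420) before Osei (464).
Among Leclerc and Dimitriou, by date of appointment to the Order (earlier first): Leclerc (4 Nov 2007) before Dimitriou (5 Feb 2010).
Among Romero, Yilmaz, Pereira and Chaudhari, by roll number (lower first): Romero (134) before Yilmaz (258) before Pereira and Chaudhari (364).
Among Pereira and Chaudhari, by date of appointment to the Order (earlier first): Pereira (3 Jul 1996) before Chaudhari (11 Jun 2001).
Order: Leclerc, Dimitriou, Osei, Bianchi, Romero, Yilmaz, Pereira, Chaudhari. So position 6.

6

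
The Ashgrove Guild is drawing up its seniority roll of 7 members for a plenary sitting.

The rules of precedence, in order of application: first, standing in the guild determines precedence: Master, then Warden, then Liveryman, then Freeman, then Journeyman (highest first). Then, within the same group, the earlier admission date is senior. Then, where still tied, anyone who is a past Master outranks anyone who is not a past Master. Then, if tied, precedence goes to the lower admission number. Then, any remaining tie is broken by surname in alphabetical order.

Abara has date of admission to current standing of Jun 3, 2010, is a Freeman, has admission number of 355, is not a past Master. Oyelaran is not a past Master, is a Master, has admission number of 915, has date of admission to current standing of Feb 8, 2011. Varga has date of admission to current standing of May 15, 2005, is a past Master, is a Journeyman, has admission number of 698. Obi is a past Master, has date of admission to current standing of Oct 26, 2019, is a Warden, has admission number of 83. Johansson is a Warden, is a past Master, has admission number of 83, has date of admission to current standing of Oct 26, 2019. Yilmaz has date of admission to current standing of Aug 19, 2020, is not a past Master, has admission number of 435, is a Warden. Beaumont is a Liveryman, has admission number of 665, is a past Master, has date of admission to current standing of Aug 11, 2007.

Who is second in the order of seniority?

By standing in the guild: Oyelaran (Master); then Johansson, Obi and Yilmaz (Warden); then Beaumont (Liveryman); then Abara (Freeman); then Varga (Journeyman).
Among Johansson, Obi and Yilmaz, by date of admission to current standing (earlier first): Johansson and Obi (Oct 26, 2019) before Yilmaz (Aug 19, 2020).
Johansson and Obi are each a past Master, so the next rule applies.
Johansson and Obi both have admission number 83, so the next rule applies.
Among Johansson and Obi, alphabetically by surname: Johansson before Obi.
Order: Oyelaran, Johansson, Obi, Yilmaz, Beaumont, Abara, Varga.

Johansson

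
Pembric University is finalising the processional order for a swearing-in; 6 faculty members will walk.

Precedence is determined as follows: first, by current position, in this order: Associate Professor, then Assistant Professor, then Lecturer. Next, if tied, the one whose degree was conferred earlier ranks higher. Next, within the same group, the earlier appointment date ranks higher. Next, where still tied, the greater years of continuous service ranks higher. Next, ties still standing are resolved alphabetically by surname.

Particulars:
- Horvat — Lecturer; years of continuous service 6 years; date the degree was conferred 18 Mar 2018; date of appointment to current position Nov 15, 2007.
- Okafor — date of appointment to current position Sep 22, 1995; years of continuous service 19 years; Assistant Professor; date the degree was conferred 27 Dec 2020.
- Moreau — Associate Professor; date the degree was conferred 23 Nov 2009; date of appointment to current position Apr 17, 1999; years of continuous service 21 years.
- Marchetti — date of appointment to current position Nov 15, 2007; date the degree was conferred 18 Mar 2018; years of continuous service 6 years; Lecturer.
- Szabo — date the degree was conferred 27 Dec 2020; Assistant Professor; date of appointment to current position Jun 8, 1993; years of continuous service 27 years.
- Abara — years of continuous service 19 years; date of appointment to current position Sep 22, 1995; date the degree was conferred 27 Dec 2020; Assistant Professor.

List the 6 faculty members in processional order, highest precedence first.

By current position: Moreau (Associate Professor); then Szabo, Abara and Okafor (Assistant Professor); then Horvat and Marchetti (Lecturer).
Szabo, Abara and Okafor all have date the degree was conferred 27 Dec 2020, so the next rule applies.
Among Szabo, Abara and Okafor, by date of appointment to current position (earlier first): Szabo (Jun 8, 1993) before Abara and Okafor (Sep 22, 1995).
Abara and Okafor both have years of continuous service 19 years, so the next rule applies.
Among Abara and Okafor, alphabetically by surname: Abara before Okafor.
Horvat and Marchetti both have date the degree was conferred 18 Mar 2018, so the next rule applies.
Horvat and Marchetti both have date of appointment to current position Nov 15, 2007, so the next rule applies.
Horvat and Marchetti both have years of continuous service 6 years, so the next rule applies.
Among Horvat and Marchetti, alphabetically by surname: Horvat before Marchetti.
Full order: Moreau, Szabo, Abara, Okafor, Horvat, Marchetti.

Moreau, Szabo, Abara, Okafor, Horvat, Marchetti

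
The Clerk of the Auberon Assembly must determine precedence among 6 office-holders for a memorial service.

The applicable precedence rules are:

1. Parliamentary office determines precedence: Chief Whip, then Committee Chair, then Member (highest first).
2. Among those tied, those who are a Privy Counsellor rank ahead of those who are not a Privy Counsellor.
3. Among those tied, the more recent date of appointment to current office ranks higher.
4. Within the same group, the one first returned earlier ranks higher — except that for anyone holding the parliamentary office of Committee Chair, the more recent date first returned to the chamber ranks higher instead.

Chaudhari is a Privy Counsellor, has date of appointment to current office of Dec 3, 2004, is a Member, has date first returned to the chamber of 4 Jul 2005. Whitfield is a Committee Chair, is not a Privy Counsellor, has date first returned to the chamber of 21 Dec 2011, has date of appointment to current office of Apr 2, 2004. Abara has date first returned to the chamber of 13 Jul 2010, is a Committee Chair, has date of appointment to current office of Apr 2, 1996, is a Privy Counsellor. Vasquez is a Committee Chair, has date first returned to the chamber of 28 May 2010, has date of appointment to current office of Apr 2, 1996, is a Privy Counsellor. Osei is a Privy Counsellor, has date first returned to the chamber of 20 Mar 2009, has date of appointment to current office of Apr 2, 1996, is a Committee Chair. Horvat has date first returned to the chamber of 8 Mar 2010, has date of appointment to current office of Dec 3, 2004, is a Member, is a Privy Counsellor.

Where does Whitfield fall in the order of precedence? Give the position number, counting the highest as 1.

By parliamentary office: Abara, Vasquez, Osei and Whitfield (Committee Chair); then Chaudhari and Horvat (Member).
Among Abara, Vasquez, Osei and Whitfield, a Privy Counsellor before not a Privy Counsellor: Abara, Vasquez and Osei (a Privy Counsellor) before Whitfield (not a Privy Counsellor).
Abara, Vasquez and Osei all have date of appointment to current office Apr 2, 1996, so the next rule applies.
Among Abara, Vasquez and Osei, by date first returned to the chamber (later first) (reversed rule for this group): Abara (13 Jul 2010) before Vasquez (28 May 2010) before Osei (20 Mar 2009).
Chaudhari and Horvat are each a Privy Counsellor, so the next rule applies.
Chaudhari and Horvat both have date of appointment to current office Dec 3, 2004, so the next rule applies.
Among Chaudhari and Horvat, by date first returned to the chamber (earlier first): Chaudhari (4 Jul 2005) before Horvat (8 Mar 2010).
Order: Abara, Vasquez, Osei, Whitfield, Chaudhari, Horvat. So position 4.

4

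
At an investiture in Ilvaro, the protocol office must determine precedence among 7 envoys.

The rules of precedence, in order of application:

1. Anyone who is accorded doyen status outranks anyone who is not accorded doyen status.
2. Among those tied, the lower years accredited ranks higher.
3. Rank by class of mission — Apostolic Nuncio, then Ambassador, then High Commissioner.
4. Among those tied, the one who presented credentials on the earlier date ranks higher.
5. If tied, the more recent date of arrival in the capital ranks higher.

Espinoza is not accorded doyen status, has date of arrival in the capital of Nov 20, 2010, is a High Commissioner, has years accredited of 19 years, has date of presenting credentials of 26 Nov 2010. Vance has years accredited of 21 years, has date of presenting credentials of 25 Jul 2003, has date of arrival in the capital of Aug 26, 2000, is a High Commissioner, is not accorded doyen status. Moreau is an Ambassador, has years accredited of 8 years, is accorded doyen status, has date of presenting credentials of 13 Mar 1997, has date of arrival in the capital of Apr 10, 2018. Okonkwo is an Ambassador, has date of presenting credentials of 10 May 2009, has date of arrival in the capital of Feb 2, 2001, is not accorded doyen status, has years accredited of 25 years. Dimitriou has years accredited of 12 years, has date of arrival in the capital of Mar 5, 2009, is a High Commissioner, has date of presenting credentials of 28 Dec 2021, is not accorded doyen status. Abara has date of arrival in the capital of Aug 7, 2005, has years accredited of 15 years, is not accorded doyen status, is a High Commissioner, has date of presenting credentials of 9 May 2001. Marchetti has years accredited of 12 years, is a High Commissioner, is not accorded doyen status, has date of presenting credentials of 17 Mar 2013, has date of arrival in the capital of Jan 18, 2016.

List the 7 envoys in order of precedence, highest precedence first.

By the first rule: Moreau (accorded doyen status); then Marchetti, Dimitriou, Abara, Espinoza, Vance and Okonkwo (each not accorded doyen status).
Among Marchetti, Dimitriou, Abara, Espinoza, Vance and Okonkwo, by years accredited (lower first): Marchetti and Dimitriou (12 years) before Abara (15 years) before Espinoza (19 years) before Vance (21 years) before Okonkwo (25 years).
Marchetti and Dimitriou are each High Commissioner, so the next rule applies.
Among Marchetti and Dimitriou, by date of presenting credentials (earlier first): Marchetti (17 Mar 2013) before Dimitriou (28 Dec 2021).
Full order: Moreau, Marchetti, Dimitriou, Abara, Espinoza, Vance, Okonkwo.

Moreau, Marchetti, Dimitriou, Abara, Espinoza, Vance, Okonkwo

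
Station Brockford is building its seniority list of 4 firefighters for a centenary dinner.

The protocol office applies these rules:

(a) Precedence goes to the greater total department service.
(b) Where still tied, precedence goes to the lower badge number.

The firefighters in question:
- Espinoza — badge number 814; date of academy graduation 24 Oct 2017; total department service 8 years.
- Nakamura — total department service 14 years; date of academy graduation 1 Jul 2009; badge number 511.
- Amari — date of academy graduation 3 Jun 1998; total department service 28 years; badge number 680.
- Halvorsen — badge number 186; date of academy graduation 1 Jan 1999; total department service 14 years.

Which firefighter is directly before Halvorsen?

By total department service (higher first): Amari (28 years); then Halvorsen and Nakamura (both 14 years); then Espinoza (8 years).
Among Halvorsen and Nakamura, by badge number (lower first): Halvorsen (186) before Nakamura (511).
Order: Amari, Halvorsen, Nakamura, Espinoza.

Amari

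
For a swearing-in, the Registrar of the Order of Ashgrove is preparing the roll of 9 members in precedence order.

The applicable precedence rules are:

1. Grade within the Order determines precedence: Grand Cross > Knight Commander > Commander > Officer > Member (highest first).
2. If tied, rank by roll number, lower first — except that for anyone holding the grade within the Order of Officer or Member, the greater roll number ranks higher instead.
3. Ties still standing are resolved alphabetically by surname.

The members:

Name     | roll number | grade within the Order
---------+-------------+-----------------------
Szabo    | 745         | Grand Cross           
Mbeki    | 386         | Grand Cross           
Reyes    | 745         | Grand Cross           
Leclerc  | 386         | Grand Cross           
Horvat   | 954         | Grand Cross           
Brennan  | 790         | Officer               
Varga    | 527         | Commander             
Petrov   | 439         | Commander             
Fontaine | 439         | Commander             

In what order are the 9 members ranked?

Leclerc, Mbeki, Reyes, Szabo, Horvat, Fontaine, Petrov, Varga, Brennan

By grade within the Order: Leclerc, Mbeki, Reyes, Szabo and Horvat (Grand Cross); then Fontaine, Petrov and Varga (Commander); then Brennan (Officer).
Among Leclerc, Mbeki, Reyes, Szabo and Horvat, by roll number (lower first): Leclerc and Mbeki (386) before Reyes and Szabo (745) before Horvat (954).
Among Leclerc and Mbeki, alphabetically by surname: Leclerc before Mbeki.
Among Reyes and Szabo, alphabetically by surname: Reyes before Szabo.
Among Fontaine, Petrov and Varga, by roll number (lower first): Fontaine and Petrov (439) before Varga (527).
Among Fontaine and Petrov, alphabetically by surname: Fontaine before Petrov.
Full order: Leclerc, Mbeki, Reyes, Szabo, Horvat, Fontaine, Petrov, Varga, Brennan.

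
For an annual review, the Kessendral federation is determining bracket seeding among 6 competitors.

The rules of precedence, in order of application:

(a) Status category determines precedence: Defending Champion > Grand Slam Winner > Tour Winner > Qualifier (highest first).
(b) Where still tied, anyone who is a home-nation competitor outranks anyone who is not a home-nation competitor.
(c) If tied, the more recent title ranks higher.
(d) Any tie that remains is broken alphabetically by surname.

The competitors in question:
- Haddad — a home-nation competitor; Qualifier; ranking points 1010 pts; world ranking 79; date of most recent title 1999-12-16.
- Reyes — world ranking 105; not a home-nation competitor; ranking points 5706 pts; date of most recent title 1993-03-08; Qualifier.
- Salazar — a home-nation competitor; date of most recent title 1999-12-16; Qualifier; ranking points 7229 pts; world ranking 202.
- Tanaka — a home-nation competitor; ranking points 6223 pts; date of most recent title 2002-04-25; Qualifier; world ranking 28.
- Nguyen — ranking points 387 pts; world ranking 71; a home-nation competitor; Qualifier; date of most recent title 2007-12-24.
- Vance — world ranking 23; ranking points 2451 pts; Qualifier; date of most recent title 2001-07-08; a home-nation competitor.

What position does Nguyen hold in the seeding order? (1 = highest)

1

By status category: Nguyen, Tanaka, Vance, Haddad, Salazar and Reyes (Qualifier).
Among Nguyen, Tanaka, Vance, Haddad, Salazar and Reyes, a home-nation competitor before not a home-nation competitor: Nguyen, Tanaka, Vance, Haddad and Salazar (a home-nation competitor) before Reyes (not a home-nation competitor).
Among Nguyen, Tanaka, Vance, Haddad and Salazar, by date of most recent title (later first): Nguyen (2007-12-24) before Tanaka (2002-04-25) before Vance (2001-07-08) before Haddad and Salazar (1999-12-16).
Among Haddad and Salazar, alphabetically by surname: Haddad before Salazar.
Order: Nguyen, Tanaka, Vance, Haddad, Salazar, Reyes. So position 1.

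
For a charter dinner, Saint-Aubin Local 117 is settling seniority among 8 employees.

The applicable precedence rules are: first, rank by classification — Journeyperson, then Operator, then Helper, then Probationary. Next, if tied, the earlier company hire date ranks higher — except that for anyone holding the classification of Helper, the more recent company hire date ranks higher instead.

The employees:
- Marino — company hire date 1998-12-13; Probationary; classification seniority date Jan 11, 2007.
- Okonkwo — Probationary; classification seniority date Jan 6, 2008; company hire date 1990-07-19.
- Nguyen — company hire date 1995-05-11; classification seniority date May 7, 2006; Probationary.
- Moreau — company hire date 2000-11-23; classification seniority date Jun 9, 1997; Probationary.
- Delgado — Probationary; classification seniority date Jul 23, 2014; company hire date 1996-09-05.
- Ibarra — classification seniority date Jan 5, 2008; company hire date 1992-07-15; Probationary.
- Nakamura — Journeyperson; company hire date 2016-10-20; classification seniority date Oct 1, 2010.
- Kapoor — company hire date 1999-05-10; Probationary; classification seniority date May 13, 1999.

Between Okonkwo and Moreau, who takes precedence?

Okonkwo

By classification: Nakamura (Journeyperson); then Okonkwo, Ibarra, Nguyen, Delgado, Marino, Kapoor and Moreau (Probationary).
Among Okonkwo, Ibarra, Nguyen, Delgado, Marino, Kapoor and Moreau, by company hire date (earlier first): Okonkwo (1990-07-19) before Ibarra (1992-07-15) before Nguyen (1995-05-11) before Delgado (1996-09-05) before Marino (1998-12-13) before Kapoor (1999-05-10) before Moreau (2000-11-23).
So Okonkwo takes precedence.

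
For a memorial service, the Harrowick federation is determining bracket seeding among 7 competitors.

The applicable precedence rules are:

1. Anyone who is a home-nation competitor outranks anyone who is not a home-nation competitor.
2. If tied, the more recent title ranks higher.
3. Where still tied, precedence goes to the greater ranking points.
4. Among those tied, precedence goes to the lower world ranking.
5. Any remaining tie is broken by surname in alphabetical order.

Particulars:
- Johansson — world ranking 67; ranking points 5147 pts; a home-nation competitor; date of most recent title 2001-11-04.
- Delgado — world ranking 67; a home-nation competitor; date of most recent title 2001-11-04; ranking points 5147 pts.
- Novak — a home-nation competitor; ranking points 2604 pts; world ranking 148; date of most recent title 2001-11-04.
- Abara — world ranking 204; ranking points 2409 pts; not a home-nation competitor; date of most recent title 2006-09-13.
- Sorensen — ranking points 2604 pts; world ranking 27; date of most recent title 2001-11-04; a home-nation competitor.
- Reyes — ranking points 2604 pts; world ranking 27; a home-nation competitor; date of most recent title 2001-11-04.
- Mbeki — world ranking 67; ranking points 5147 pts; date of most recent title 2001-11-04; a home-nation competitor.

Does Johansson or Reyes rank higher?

Johansson

By the first rule: Delgado, Johansson, Mbeki, Reyes, Sorensen and Novak (each a home-nation competitor); then Abara (not a home-nation competitor).
Delgado, Johansson, Mbeki, Reyes, Sorensen and Novak all have date of most recent title 2001-11-04, so the next rule applies.
Among Delgado, Johansson, Mbeki, Reyes, Sorensen and Novak, by ranking points (higher first): Delgado, Johansson and Mbeki (5147 pts) before Reyes, Sorensen and Novak (2604 pts).
Delgado, Johansson and Mbeki all have world ranking 67, so the next rule applies.
Among Delgado, Johansson and Mbeki, alphabetically by surname: Delgado before Johansson before Mbeki.
Among Reyes, Sorensen and Novak, by world ranking (lower first): Reyes and Sorensen (27) before Novak (148).
Among Reyes and Sorensen, alphabetically by surname: Reyes before Sorensen.
So Johansson takes precedence.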